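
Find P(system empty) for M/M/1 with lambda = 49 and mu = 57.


P0 = 1 - rho = 1 - 49/57 = 0.1404

0.1404


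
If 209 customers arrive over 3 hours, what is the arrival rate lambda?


lambda = total arrivals / time = 209 / 3 = 69.67 per hour

69.67 per hour


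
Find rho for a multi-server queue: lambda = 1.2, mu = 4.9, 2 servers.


rho = lambda / (c * mu) = 1.2 / (2 * 4.9) = 0.1224

0.1224


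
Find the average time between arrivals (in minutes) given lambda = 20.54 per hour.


Mean interarrival time = 60/lambda = 60/20.54 = 2.92 minutes

2.92 minutes


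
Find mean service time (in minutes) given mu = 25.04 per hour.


Mean service time = 60/mu = 60/25.04 = 2.4 minutes

2.4 minutes


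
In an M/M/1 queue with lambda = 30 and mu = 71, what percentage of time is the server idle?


Idle fraction = (1 - rho) * 100 = (1 - 30/71) * 100 = 57.7%

57.7%


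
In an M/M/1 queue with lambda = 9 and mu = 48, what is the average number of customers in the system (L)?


rho = 9/48; L = rho/(1-rho) = 0.23

0.23


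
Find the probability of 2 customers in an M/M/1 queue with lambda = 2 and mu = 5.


rho = 2/5; P(n) = (1-rho)*rho^n = (1-2/5)*(2/5)^2 = 0.096

0.096


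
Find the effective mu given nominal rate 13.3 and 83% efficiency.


Effective rate = mu * efficiency = 13.3 * 0.83 = 11.04 per hour

11.04 per hour


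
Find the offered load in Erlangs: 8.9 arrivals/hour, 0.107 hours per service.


Offered load a = lambda * E[S] = 8.9 * 0.107 = 0.95 Erlangs

0.95 Erlangs


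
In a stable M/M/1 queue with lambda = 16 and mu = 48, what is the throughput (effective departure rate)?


For a stable queue (lambda < mu), throughput = lambda = 16 per hour

16 per hour


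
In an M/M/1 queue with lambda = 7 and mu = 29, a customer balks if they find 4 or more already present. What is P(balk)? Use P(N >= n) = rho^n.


P(N >= 4) = rho^4 = (7/29)^4 = 0.0034

0.0034


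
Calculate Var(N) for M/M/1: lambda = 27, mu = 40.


rho = 27/40; Var(N) = rho/(1-rho)^2 = 6.39

6.39


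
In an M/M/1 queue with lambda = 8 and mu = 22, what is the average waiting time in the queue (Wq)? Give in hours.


rho = 8/22; Wq = rho/(mu - lambda) = 0.026 hours

0.026 hours


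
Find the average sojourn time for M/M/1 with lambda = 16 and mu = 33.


W = 1/(mu - lambda) = 1/(33 - 16) = 0.0588 hours

0.0588 hours


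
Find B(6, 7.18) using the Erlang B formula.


B(N,A) = (A^N/N!) / sum(A^k/k!, k=0..N) with N=6, A=7.18 = 0.3424

0.3424


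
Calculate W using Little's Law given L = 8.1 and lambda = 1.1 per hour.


W = L / lambda = 8.1 / 1.1 = 7.3636 hours

7.3636 hours


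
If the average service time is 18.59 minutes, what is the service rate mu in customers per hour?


mu = 60 / avg_service_time = 60 / 18.59 = 3.23 per hour

3.23 per hour


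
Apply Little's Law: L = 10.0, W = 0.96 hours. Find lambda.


lambda = L / W = 10.0 / 0.96 = 10.42 per hour

10.42 per hour


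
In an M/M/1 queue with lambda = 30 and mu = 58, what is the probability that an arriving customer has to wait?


P(wait) = rho = lambda/mu = 30/58 = 0.5172

0.5172


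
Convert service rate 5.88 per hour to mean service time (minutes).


Mean service time = 60/mu = 60/5.88 = 10.2 minutes

10.2 minutes


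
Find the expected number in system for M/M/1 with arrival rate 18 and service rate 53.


rho = 18/53; L = rho/(1-rho) = 0.51

0.51


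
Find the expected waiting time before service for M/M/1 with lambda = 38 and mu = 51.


rho = 38/51; Wq = rho/(mu - lambda) = 0.0573 hours

0.0573 hours


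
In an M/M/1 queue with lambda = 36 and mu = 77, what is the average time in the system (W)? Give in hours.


W = 1/(mu - lambda) = 1/(77 - 36) = 0.0244 hours

0.0244 hours


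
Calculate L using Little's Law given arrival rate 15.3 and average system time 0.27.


L = lambda * W = 15.3 * 0.27 = 4.13

4.13


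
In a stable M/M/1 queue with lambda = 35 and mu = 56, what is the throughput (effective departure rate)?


For a stable queue (lambda < mu), throughput = lambda = 35 per hour

35 per hour


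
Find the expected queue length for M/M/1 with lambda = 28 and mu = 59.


rho = 28/59; Lq = rho^2/(1-rho) = 0.43

0.43


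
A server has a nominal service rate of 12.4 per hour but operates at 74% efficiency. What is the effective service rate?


Effective rate = mu * efficiency = 12.4 * 0.74 = 9.18 per hour

9.18 per hour


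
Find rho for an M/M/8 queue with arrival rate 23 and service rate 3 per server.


rho = lambda/(c*mu) = 23/(8*3) = 0.9583

0.9583


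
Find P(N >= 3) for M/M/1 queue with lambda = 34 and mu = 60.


P(N >= 3) = rho^3 = (34/60)^3 = 0.182

0.182


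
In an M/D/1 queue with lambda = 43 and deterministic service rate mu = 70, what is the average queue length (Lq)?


M/D/1: Lq = rho^2 / (2*(1-rho)) where rho = 43/70; Lq = 0.49

0.49


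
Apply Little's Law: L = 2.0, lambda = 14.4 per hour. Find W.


W = L / lambda = 2.0 / 14.4 = 0.1389 hours

0.1389 hours


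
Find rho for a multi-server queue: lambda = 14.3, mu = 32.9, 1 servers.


rho = lambda / (c * mu) = 14.3 / (1 * 32.9) = 0.4347

0.4347


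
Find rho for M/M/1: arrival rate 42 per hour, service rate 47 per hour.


rho = lambda/mu = 42/47 = 0.8936

0.8936


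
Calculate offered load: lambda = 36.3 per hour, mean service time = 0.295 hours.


Offered load a = lambda * E[S] = 36.3 * 0.295 = 10.71 Erlangs

10.71 Erlangs


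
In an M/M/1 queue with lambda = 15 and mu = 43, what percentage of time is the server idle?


Idle fraction = (1 - rho) * 100 = (1 - 15/43) * 100 = 65.1%

65.1%


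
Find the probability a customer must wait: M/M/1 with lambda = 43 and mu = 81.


P(wait) = rho = lambda/mu = 43/81 = 0.5309

0.5309


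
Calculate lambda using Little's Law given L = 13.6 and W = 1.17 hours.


lambda = L / W = 13.6 / 1.17 = 11.62 per hour

11.62 per hour


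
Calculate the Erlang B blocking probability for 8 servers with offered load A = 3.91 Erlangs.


B(N,A) = (A^N/N!) / sum(A^k/k!, k=0..N) with N=8, A=3.91 = 0.0277

0.0277


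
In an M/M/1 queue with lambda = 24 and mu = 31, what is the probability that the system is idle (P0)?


P0 = 1 - rho = 1 - 24/31 = 0.2258

0.2258


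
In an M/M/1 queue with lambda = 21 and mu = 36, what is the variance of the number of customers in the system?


rho = 21/36; Var(N) = rho/(1-rho)^2 = 3.36

3.36


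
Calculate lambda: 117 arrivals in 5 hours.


lambda = total arrivals / time = 117 / 5 = 23.4 per hour

23.4 per hour


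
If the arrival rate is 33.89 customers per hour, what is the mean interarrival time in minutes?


Mean interarrival time = 60/lambda = 60/33.89 = 1.77 minutes

1.77 minutes


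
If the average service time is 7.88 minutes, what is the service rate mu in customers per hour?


mu = 60 / avg_service_time = 60 / 7.88 = 7.61 per hour

7.61 per hour


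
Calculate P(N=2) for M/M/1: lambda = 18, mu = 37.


rho = 18/37; P(n) = (1-rho)*rho^n = (1-18/37)*(18/37)^2 = 0.1215

0.1215


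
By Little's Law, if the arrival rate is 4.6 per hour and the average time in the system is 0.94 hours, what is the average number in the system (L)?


L = lambda * W = 4.6 * 0.94 = 4.32

4.32


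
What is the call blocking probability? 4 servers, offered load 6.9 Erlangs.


B(N,A) = (A^N/N!) / sum(A^k/k!, k=0..N) with N=4, A=6.9 = 0.5221

0.5221


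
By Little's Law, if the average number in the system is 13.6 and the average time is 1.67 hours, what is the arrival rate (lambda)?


lambda = L / W = 13.6 / 1.67 = 8.14 per hour

8.14 per hour


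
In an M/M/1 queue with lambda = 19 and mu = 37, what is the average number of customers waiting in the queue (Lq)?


rho = 19/37; Lq = rho^2/(1-rho) = 0.54

0.54


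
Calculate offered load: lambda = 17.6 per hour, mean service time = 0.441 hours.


Offered load a = lambda * E[S] = 17.6 * 0.441 = 7.76 Erlangs

7.76 Erlangs


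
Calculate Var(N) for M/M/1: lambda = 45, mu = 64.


rho = 45/64; Var(N) = rho/(1-rho)^2 = 7.98

7.98


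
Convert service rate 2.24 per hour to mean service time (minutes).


Mean service time = 60/mu = 60/2.24 = 26.79 minutes

26.79 minutes


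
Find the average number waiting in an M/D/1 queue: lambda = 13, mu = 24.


M/D/1: Lq = rho^2 / (2*(1-rho)) where rho = 13/24; Lq = 0.32

0.32


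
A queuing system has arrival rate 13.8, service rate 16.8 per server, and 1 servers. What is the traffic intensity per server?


rho = lambda / (c * mu) = 13.8 / (1 * 16.8) = 0.8214

0.8214


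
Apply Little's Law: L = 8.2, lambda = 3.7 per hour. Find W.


W = L / lambda = 8.2 / 3.7 = 2.2162 hours

2.2162 hours


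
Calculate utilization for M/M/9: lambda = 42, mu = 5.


rho = lambda/(c*mu) = 42/(9*5) = 0.9333

0.9333


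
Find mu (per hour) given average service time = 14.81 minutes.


mu = 60 / avg_service_time = 60 / 14.81 = 4.05 per hour

4.05 per hour


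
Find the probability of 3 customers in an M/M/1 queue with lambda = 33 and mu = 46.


rho = 33/46; P(n) = (1-rho)*rho^n = (1-33/46)*(33/46)^3 = 0.1043

0.1043


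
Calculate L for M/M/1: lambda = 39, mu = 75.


rho = 39/75; L = rho/(1-rho) = 1.08

1.08


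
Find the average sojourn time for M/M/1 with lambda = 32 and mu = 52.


W = 1/(mu - lambda) = 1/(52 - 32) = 0.05 hours

0.05 hours


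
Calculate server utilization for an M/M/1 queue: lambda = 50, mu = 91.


rho = lambda/mu = 50/91 = 0.5495

0.5495


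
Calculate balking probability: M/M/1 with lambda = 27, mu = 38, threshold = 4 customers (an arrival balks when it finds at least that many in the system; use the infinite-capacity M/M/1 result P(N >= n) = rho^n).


P(N >= 4) = rho^4 = (27/38)^4 = 0.2549

0.2549


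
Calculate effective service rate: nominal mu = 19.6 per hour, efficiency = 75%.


Effective rate = mu * efficiency = 19.6 * 0.75 = 14.7 per hour

14.7 per hour


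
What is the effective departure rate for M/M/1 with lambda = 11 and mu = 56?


For a stable queue (lambda < mu), throughput = lambda = 11 per hour

11 per hour


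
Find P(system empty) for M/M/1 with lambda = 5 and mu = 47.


P0 = 1 - rho = 1 - 5/47 = 0.8936

0.8936


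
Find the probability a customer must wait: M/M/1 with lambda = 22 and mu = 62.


P(wait) = rho = lambda/mu = 22/62 = 0.3548

0.3548


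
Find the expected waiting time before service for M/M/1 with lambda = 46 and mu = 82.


rho = 46/82; Wq = rho/(mu - lambda) = 0.0156 hours

0.0156 hours


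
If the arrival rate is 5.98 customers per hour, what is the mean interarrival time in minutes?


Mean interarrival time = 60/lambda = 60/5.98 = 10.03 minutes

10.03 minutes


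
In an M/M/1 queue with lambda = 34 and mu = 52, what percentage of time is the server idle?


Idle fraction = (1 - rho) * 100 = (1 - 34/52) * 100 = 34.6%

34.6%


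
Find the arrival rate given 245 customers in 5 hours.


lambda = total arrivals / time = 245 / 5 = 49.0 per hour

49.0 per hour


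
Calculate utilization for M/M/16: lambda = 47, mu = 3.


rho = lambda/(c*mu) = 47/(16*3) = 0.9792

0.9792


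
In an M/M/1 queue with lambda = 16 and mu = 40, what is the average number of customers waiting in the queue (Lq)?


rho = 16/40; Lq = rho^2/(1-rho) = 0.27

0.27


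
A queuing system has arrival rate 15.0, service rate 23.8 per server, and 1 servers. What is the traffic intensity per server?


rho = lambda / (c * mu) = 15.0 / (1 * 23.8) = 0.6303

0.6303


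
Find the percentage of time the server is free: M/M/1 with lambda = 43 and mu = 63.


Idle fraction = (1 - rho) * 100 = (1 - 43/63) * 100 = 31.7%

31.7%


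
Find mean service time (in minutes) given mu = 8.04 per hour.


Mean service time = 60/mu = 60/8.04 = 7.46 minutes

7.46 minutes


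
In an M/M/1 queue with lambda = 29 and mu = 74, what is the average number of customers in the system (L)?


rho = 29/74; L = rho/(1-rho) = 0.64

0.64


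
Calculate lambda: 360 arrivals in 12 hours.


lambda = total arrivals / time = 360 / 12 = 30.0 per hour

30.0 per hour


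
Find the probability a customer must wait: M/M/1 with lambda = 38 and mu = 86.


P(wait) = rho = lambda/mu = 38/86 = 0.4419

0.4419


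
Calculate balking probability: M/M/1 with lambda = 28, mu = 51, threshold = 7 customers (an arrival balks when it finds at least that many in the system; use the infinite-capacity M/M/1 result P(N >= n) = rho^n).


P(N >= 7) = rho^7 = (28/51)^7 = 0.015

0.015


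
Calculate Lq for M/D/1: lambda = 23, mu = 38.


M/D/1: Lq = rho^2 / (2*(1-rho)) where rho = 23/38; Lq = 0.46

0.46


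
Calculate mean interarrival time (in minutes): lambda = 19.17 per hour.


Mean interarrival time = 60/lambda = 60/19.17 = 3.13 minutes

3.13 minutes


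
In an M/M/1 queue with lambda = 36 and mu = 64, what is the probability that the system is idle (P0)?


P0 = 1 - rho = 1 - 36/64 = 0.4375

0.4375


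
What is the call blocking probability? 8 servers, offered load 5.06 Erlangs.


B(N,A) = (A^N/N!) / sum(A^k/k!, k=0..N) with N=8, A=5.06 = 0.0729

0.0729


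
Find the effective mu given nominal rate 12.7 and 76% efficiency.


Effective rate = mu * efficiency = 12.7 * 0.76 = 9.65 per hour

9.65 per hour


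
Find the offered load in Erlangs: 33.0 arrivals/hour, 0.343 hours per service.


Offered load a = lambda * E[S] = 33.0 * 0.343 = 11.32 Erlangs

11.32 Erlangs


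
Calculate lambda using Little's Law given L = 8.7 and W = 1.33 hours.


lambda = L / W = 8.7 / 1.33 = 6.54 per hour

6.54 per hour


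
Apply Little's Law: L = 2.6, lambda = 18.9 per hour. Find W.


W = L / lambda = 2.6 / 18.9 = 0.1376 hours

0.1376 hours


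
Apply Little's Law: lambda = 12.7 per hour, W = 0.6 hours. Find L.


L = lambda * W = 12.7 * 0.6 = 7.62

7.62


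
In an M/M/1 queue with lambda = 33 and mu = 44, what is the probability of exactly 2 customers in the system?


rho = 33/44; P(n) = (1-rho)*rho^n = (1-33/44)*(33/44)^2 = 0.1406

0.1406


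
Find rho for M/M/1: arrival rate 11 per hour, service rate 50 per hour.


rho = lambda/mu = 11/50 = 0.22

0.22


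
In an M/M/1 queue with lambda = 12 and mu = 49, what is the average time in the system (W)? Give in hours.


W = 1/(mu - lambda) = 1/(49 - 12) = 0.027 hours

0.027 hours


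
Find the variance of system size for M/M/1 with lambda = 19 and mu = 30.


rho = 19/30; Var(N) = rho/(1-rho)^2 = 4.71

4.71


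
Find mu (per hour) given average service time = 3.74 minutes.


mu = 60 / avg_service_time = 60 / 3.74 = 16.04 per hour

16.04 per hour


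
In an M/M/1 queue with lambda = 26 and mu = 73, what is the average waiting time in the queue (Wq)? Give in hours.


rho = 26/73; Wq = rho/(mu - lambda) = 0.0076 hours

0.0076 hours


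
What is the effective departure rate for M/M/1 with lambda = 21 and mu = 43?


For a stable queue (lambda < mu), throughput = lambda = 21 per hour

21 per hour


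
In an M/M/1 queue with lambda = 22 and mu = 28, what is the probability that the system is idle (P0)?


P0 = 1 - rho = 1 - 22/28 = 0.2143

0.2143


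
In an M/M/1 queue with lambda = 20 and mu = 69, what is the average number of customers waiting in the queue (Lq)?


rho = 20/69; Lq = rho^2/(1-rho) = 0.12

0.12


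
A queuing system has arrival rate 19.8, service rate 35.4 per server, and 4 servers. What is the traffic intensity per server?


rho = lambda / (c * mu) = 19.8 / (4 * 35.4) = 0.1398

0.1398


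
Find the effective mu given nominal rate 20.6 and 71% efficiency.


Effective rate = mu * efficiency = 20.6 * 0.71 = 14.63 per hour

14.63 per hour


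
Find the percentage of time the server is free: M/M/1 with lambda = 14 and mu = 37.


Idle fraction = (1 - rho) * 100 = (1 - 14/37) * 100 = 62.2%

62.2%


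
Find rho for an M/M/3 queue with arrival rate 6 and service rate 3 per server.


rho = lambda/(c*mu) = 6/(3*3) = 0.6667

0.6667


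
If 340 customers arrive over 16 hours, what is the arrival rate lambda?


lambda = total arrivals / time = 340 / 16 = 21.25 per hour

21.25 per hour


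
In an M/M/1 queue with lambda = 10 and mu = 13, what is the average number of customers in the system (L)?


rho = 10/13; L = rho/(1-rho) = 3.33

3.33


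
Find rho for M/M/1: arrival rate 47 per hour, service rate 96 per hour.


rho = lambda/mu = 47/96 = 0.4896

0.4896


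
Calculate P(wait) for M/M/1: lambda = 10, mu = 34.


P(wait) = rho = lambda/mu = 10/34 = 0.2941

0.2941


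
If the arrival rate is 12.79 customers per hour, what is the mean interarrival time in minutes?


Mean interarrival time = 60/lambda = 60/12.79 = 4.69 minutes

4.69 minutes


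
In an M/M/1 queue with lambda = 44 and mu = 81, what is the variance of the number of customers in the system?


rho = 44/81; Var(N) = rho/(1-rho)^2 = 2.6

2.6


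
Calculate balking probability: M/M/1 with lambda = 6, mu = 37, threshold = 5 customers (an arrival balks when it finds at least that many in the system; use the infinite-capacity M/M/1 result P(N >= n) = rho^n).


P(N >= 5) = rho^5 = (6/37)^5 = 0.0001

0.0001


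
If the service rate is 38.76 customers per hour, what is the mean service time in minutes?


Mean service time = 60/mu = 60/38.76 = 1.55 minutes

1.55 minutes


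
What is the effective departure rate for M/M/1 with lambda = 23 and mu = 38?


For a stable queue (lambda < mu), throughput = lambda = 23 per hour

23 per hour


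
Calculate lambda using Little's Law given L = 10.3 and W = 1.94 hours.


lambda = L / W = 10.3 / 1.94 = 5.31 per hour

5.31 per hour


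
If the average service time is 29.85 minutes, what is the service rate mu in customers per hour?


mu = 60 / avg_service_time = 60 / 29.85 = 2.01 per hour

2.01 per hour


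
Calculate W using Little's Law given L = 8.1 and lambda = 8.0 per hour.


W = L / lambda = 8.1 / 8.0 = 1.0125 hours

1.0125 hours


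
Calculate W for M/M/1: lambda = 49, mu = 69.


W = 1/(mu - lambda) = 1/(69 - 49) = 0.05 hours

0.05 hours


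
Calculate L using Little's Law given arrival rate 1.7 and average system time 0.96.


L = lambda * W = 1.7 * 0.96 = 1.63

1.63


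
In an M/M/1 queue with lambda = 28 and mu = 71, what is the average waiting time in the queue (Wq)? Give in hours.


rho = 28/71; Wq = rho/(mu - lambda) = 0.0092 hours

0.0092 hours


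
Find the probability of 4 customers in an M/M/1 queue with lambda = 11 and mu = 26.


rho = 11/26; P(n) = (1-rho)*rho^n = (1-11/26)*(11/26)^4 = 0.0185

0.0185


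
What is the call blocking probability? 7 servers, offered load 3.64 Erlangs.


B(N,A) = (A^N/N!) / sum(A^k/k!, k=0..N) with N=7, A=3.64 = 0.0456

0.0456


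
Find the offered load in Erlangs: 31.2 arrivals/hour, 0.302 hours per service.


Offered load a = lambda * E[S] = 31.2 * 0.302 = 9.42 Erlangs

9.42 Erlangs


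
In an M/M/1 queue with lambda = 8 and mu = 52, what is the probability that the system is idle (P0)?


P0 = 1 - rho = 1 - 8/52 = 0.8462

0.8462


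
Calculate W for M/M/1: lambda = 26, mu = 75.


W = 1/(mu - lambda) = 1/(75 - 26) = 0.0204 hours

0.0204 hours


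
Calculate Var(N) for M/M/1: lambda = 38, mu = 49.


rho = 38/49; Var(N) = rho/(1-rho)^2 = 15.39

15.39


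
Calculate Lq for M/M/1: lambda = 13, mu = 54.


rho = 13/54; Lq = rho^2/(1-rho) = 0.08

0.08


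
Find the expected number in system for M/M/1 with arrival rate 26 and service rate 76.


rho = 26/76; L = rho/(1-rho) = 0.52

0.52


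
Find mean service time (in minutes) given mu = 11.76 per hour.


Mean service time = 60/mu = 60/11.76 = 5.1 minutes

5.1 minutes


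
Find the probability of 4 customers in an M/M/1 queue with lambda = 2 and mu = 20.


rho = 2/20; P(n) = (1-rho)*rho^n = (1-2/20)*(2/20)^4 = 0.0001

0.0001


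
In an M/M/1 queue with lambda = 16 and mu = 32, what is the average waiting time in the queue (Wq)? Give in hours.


rho = 16/32; Wq = rho/(mu - lambda) = 0.0313 hours

0.0313 hours


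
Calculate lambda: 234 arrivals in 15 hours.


lambda = total arrivals / time = 234 / 15 = 15.6 per hour

15.6 per hour


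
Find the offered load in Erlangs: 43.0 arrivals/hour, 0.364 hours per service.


Offered load a = lambda * E[S] = 43.0 * 0.364 = 15.65 Erlangs

15.65 Erlangs


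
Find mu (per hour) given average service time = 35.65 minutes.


mu = 60 / avg_service_time = 60 / 35.65 = 1.68 per hour

1.68 per hour


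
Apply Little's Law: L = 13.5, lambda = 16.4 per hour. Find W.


W = L / lambda = 13.5 / 16.4 = 0.8232 hours

0.8232 hours


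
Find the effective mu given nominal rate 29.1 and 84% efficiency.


Effective rate = mu * efficiency = 29.1 * 0.84 = 24.44 per hour

24.44 per hour


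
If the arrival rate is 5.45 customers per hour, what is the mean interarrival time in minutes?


Mean interarrival time = 60/lambda = 60/5.45 = 11.01 minutes

11.01 minutes


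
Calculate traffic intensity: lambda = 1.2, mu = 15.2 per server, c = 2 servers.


rho = lambda / (c * mu) = 1.2 / (2 * 15.2) = 0.0395

0.0395


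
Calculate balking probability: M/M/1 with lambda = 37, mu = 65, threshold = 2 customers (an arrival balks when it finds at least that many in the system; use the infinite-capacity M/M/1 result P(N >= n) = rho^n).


P(N >= 2) = rho^2 = (37/65)^2 = 0.324

0.324


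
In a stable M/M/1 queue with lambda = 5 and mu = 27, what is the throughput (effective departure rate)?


For a stable queue (lambda < mu), throughput = lambda = 5 per hour

5 per hour


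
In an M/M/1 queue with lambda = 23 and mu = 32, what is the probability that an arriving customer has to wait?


P(wait) = rho = lambda/mu = 23/32 = 0.7188

0.7188


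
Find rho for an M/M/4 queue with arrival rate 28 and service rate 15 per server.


rho = lambda/(c*mu) = 28/(4*15) = 0.4667

0.4667


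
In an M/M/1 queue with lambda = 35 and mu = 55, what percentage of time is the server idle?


Idle fraction = (1 - rho) * 100 = (1 - 35/55) * 100 = 36.4%

36.4%


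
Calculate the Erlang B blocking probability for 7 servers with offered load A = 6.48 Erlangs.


B(N,A) = (A^N/N!) / sum(A^k/k!, k=0..N) with N=7, A=6.48 = 0.2161

0.2161


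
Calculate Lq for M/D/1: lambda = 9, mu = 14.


M/D/1: Lq = rho^2 / (2*(1-rho)) where rho = 9/14; Lq = 0.58

0.58


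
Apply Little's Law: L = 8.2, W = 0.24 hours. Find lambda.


lambda = L / W = 8.2 / 0.24 = 34.17 per hour

34.17 per hour


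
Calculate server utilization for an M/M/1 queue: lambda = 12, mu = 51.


rho = lambda/mu = 12/51 = 0.2353

0.2353


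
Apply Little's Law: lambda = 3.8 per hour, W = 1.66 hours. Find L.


L = lambda * W = 3.8 * 1.66 = 6.31

6.31


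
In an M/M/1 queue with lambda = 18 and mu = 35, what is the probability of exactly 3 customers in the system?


rho = 18/35; P(n) = (1-rho)*rho^n = (1-18/35)*(18/35)^3 = 0.0661

0.0661


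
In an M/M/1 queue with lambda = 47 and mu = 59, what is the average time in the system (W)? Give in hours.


W = 1/(mu - lambda) = 1/(59 - 47) = 0.0833 hours

0.0833 hours


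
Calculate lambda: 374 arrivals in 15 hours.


lambda = total arrivals / time = 374 / 15 = 24.93 per hour

24.93 per hour


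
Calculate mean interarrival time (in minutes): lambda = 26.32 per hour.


Mean interarrival time = 60/lambda = 60/26.32 = 2.28 minutes

2.28 minutes


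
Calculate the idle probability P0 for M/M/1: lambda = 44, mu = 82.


P0 = 1 - rho = 1 - 44/82 = 0.4634

0.4634


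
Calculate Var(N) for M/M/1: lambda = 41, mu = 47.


rho = 41/47; Var(N) = rho/(1-rho)^2 = 53.53

53.53


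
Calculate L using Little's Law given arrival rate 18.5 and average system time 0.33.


L = lambda * W = 18.5 * 0.33 = 6.11

6.11


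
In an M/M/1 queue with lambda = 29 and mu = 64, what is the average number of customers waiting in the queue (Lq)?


rho = 29/64; Lq = rho^2/(1-rho) = 0.38

0.38


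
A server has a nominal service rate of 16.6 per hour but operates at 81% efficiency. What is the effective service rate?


Effective rate = mu * efficiency = 16.6 * 0.81 = 13.45 per hour

13.45 per hour


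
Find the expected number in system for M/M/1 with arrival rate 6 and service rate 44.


rho = 6/44; L = rho/(1-rho) = 0.16

0.16


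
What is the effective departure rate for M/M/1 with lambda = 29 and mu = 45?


For a stable queue (lambda < mu), throughput = lambda = 29 per hour

29 per hour


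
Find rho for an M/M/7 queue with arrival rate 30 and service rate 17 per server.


rho = lambda/(c*mu) = 30/(7*17) = 0.2521

0.2521


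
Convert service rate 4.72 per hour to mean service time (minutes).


Mean service time = 60/mu = 60/4.72 = 12.71 minutes

12.71 minutes


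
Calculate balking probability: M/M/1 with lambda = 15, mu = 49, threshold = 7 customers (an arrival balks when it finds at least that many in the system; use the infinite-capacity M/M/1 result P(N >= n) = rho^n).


P(N >= 7) = rho^7 = (15/49)^7 = 0.0003

0.0003


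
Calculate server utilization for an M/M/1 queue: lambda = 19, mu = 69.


rho = lambda/mu = 19/69 = 0.2754

0.2754


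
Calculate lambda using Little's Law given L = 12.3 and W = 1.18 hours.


lambda = L / W = 12.3 / 1.18 = 10.42 per hour

10.42 per hour


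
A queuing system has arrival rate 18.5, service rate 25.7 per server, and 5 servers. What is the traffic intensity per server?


rho = lambda / (c * mu) = 18.5 / (5 * 25.7) = 0.144

0.144


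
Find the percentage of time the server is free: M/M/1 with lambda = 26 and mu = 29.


Idle fraction = (1 - rho) * 100 = (1 - 26/29) * 100 = 10.3%

10.3%


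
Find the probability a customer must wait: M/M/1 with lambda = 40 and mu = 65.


P(wait) = rho = lambda/mu = 40/65 = 0.6154

0.6154


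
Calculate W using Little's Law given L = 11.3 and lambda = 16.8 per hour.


W = L / lambda = 11.3 / 16.8 = 0.6726 hours

0.6726 hours


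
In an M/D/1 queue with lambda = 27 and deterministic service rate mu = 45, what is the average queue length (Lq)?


M/D/1: Lq = rho^2 / (2*(1-rho)) where rho = 27/45; Lq = 0.45

0.45


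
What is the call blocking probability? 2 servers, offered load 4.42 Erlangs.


B(N,A) = (A^N/N!) / sum(A^k/k!, k=0..N) with N=2, A=4.42 = 0.6431

0.6431


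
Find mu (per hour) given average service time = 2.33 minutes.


mu = 60 / avg_service_time = 60 / 2.33 = 25.75 per hour

25.75 per hour


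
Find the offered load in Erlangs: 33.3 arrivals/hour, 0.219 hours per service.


Offered load a = lambda * E[S] = 33.3 * 0.219 = 7.29 Erlangs

7.29 Erlangs


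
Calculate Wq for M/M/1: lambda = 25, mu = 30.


rho = 25/30; Wq = rho/(mu - lambda) = 0.1667 hours

0.1667 hours


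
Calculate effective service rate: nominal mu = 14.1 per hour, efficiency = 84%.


Effective rate = mu * efficiency = 14.1 * 0.84 = 11.84 per hour

11.84 per hour


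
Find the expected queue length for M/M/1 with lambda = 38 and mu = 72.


rho = 38/72; Lq = rho^2/(1-rho) = 0.59

0.59


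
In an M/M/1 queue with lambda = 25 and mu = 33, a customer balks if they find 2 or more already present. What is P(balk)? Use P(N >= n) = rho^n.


P(N >= 2) = rho^2 = (25/33)^2 = 0.5739

0.5739


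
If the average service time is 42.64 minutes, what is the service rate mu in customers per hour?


mu = 60 / avg_service_time = 60 / 42.64 = 1.41 per hour

1.41 per hour


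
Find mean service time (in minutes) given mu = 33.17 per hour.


Mean service time = 60/mu = 60/33.17 = 1.81 minutes

1.81 minutes


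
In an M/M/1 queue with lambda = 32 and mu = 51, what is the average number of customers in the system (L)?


rho = 32/51; L = rho/(1-rho) = 1.68

1.68


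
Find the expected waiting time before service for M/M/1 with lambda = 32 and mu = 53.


rho = 32/53; Wq = rho/(mu - lambda) = 0.0288 hours

0.0288 hours


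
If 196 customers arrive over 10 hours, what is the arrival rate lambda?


lambda = total arrivals / time = 196 / 10 = 19.6 per hour

19.6 per hour


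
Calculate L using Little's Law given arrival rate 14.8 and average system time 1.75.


L = lambda * W = 14.8 * 1.75 = 25.9

25.9


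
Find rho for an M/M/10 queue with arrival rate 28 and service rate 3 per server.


rho = lambda/(c*mu) = 28/(10*3) = 0.9333

0.9333


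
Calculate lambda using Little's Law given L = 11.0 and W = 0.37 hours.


lambda = L / W = 11.0 / 0.37 = 29.73 per hour

29.73 per hour


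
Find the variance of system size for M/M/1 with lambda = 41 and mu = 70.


rho = 41/70; Var(N) = rho/(1-rho)^2 = 3.41

3.41


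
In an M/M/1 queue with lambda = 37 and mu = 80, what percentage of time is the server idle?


Idle fraction = (1 - rho) * 100 = (1 - 37/80) * 100 = 53.8%

53.8%


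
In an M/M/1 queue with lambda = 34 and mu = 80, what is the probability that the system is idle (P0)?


P0 = 1 - rho = 1 - 34/80 = 0.575

0.575


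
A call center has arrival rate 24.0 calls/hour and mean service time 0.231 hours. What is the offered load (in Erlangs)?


Offered load a = lambda * E[S] = 24.0 * 0.231 = 5.54 Erlangs

5.54 Erlangs


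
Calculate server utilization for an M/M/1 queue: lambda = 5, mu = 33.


rho = lambda/mu = 5/33 = 0.1515

0.1515


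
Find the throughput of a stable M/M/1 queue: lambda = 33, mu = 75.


For a stable queue (lambda < mu), throughput = lambda = 33 per hour

33 per hour


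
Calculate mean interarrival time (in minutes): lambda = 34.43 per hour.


Mean interarrival time = 60/lambda = 60/34.43 = 1.74 minutes

1.74 minutes


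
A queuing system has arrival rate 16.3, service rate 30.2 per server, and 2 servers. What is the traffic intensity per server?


rho = lambda / (c * mu) = 16.3 / (2 * 30.2) = 0.2699

0.2699


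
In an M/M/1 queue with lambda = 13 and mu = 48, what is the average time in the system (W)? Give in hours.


W = 1/(mu - lambda) = 1/(48 - 13) = 0.0286 hours

0.0286 hours


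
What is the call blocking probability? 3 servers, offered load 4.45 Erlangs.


B(N,A) = (A^N/N!) / sum(A^k/k!, k=0..N) with N=3, A=4.45 = 0.4889

0.4889


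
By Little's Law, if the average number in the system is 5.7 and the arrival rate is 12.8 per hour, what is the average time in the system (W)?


W = L / lambda = 5.7 / 12.8 = 0.4453 hours

0.4453 hours


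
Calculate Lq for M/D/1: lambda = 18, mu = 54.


M/D/1: Lq = rho^2 / (2*(1-rho)) where rho = 18/54; Lq = 0.08

0.08


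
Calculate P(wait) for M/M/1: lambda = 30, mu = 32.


P(wait) = rho = lambda/mu = 30/32 = 0.9375

0.9375


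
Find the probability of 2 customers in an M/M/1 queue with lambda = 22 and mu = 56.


rho = 22/56; P(n) = (1-rho)*rho^n = (1-22/56)*(22/56)^2 = 0.0937

0.0937


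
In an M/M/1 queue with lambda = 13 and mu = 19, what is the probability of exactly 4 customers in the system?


rho = 13/19; P(n) = (1-rho)*rho^n = (1-13/19)*(13/19)^4 = 0.0692

0.0692


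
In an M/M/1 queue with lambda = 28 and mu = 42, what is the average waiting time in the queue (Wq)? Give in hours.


rho = 28/42; Wq = rho/(mu - lambda) = 0.0476 hours

0.0476 hours


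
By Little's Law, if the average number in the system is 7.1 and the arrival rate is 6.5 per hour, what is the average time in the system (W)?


W = L / lambda = 7.1 / 6.5 = 1.0923 hours

1.0923 hours


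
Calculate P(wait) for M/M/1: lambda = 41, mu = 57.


P(wait) = rho = lambda/mu = 41/57 = 0.7193

0.7193


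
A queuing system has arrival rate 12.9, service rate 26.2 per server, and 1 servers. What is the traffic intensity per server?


rho = lambda / (c * mu) = 12.9 / (1 * 26.2) = 0.4924

0.4924


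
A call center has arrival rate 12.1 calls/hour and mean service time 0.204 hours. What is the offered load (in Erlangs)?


Offered load a = lambda * E[S] = 12.1 * 0.204 = 2.47 Erlangs

2.47 Erlangs


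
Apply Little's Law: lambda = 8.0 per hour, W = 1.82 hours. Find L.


L = lambda * W = 8.0 * 1.82 = 14.56

14.56


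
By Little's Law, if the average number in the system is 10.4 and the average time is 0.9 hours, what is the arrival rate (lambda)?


lambda = L / W = 10.4 / 0.9 = 11.56 per hour

11.56 per hour


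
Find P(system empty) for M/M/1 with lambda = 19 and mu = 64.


P0 = 1 - rho = 1 - 19/64 = 0.7031

0.7031


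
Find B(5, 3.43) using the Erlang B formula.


B(N,A) = (A^N/N!) / sum(A^k/k!, k=0..N) with N=5, A=3.43 = 0.1478

0.1478


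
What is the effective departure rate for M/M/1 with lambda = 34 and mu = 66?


For a stable queue (lambda < mu), throughput = lambda = 34 per hour

34 per hour


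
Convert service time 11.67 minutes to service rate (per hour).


mu = 60 / avg_service_time = 60 / 11.67 = 5.14 per hour

5.14 per hour


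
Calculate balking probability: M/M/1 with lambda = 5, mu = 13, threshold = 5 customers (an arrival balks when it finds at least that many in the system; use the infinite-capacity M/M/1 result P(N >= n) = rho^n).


P(N >= 5) = rho^5 = (5/13)^5 = 0.0084

0.0084


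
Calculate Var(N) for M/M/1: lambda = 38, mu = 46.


rho = 38/46; Var(N) = rho/(1-rho)^2 = 27.31

27.31


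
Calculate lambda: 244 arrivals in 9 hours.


lambda = total arrivals / time = 244 / 9 = 27.11 per hour

27.11 per hour


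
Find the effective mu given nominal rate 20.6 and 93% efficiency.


Effective rate = mu * efficiency = 20.6 * 0.93 = 19.16 per hour

19.16 per hour


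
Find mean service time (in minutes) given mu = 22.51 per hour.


Mean service time = 60/mu = 60/22.51 = 2.67 minutes

2.67 minutes


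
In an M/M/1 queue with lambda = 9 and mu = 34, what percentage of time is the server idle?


Idle fraction = (1 - rho) * 100 = (1 - 9/34) * 100 = 73.5%

73.5%


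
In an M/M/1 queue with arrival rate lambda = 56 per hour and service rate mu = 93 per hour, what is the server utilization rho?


rho = lambda/mu = 56/93 = 0.6022

0.6022


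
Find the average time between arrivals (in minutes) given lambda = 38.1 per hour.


Mean interarrival time = 60/lambda = 60/38.1 = 1.57 minutes

1.57 minutes


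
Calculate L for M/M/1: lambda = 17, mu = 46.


rho = 17/46; L = rho/(1-rho) = 0.59

0.59


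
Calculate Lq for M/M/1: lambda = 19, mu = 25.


rho = 19/25; Lq = rho^2/(1-rho) = 2.41

2.41


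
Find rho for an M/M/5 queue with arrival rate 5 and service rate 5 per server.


rho = lambda/(c*mu) = 5/(5*5) = 0.2

0.2


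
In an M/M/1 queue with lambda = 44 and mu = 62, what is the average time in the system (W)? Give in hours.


W = 1/(mu - lambda) = 1/(62 - 44) = 0.0556 hours

0.0556 hours


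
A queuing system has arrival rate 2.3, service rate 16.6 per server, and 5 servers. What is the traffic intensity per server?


rho = lambda / (c * mu) = 2.3 / (5 * 16.6) = 0.0277

0.0277


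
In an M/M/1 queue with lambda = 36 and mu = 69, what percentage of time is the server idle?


Idle fraction = (1 - rho) * 100 = (1 - 36/69) * 100 = 47.8%

47.8%


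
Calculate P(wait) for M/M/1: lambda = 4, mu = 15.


P(wait) = rho = lambda/mu = 4/15 = 0.2667

0.2667


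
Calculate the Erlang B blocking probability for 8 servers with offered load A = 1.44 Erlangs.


B(N,A) = (A^N/N!) / sum(A^k/k!, k=0..N) with N=8, A=1.44 = 0.0001

0.0001


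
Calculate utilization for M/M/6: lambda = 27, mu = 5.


rho = lambda/(c*mu) = 27/(6*5) = 0.9

0.9


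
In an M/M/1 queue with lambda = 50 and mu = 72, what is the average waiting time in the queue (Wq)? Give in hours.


rho = 50/72; Wq = rho/(mu - lambda) = 0.0316 hours

0.0316 hours


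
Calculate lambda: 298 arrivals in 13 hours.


lambda = total arrivals / time = 298 / 13 = 22.92 per hour

22.92 per hour


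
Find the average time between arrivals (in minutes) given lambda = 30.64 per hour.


Mean interarrival time = 60/lambda = 60/30.64 = 1.96 minutes

1.96 minutes


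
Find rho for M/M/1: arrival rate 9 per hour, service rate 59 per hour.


rho = lambda/mu = 9/59 = 0.1525

0.1525


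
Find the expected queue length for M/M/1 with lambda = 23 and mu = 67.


rho = 23/67; Lq = rho^2/(1-rho) = 0.18

0.18


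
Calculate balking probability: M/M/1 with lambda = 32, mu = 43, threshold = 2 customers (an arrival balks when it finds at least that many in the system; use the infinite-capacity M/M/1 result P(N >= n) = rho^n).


P(N >= 2) = rho^2 = (32/43)^2 = 0.5538

0.5538


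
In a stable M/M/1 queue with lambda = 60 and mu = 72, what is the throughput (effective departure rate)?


For a stable queue (lambda < mu), throughput = lambda = 60 per hour

60 per hour


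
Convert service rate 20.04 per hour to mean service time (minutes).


Mean service time = 60/mu = 60/20.04 = 2.99 minutes

2.99 minutes


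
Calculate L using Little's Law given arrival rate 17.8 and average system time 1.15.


L = lambda * W = 17.8 * 1.15 = 20.47

20.47


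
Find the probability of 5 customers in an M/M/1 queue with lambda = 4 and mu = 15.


rho = 4/15; P(n) = (1-rho)*rho^n = (1-4/15)*(4/15)^5 = 0.001

0.001


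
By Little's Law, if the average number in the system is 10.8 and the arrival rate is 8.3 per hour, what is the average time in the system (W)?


W = L / lambda = 10.8 / 8.3 = 1.3012 hours

1.3012 hours


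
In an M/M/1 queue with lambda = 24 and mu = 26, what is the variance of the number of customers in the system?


rho = 24/26; Var(N) = rho/(1-rho)^2 = 156.0

156.0


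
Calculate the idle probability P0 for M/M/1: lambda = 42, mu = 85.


P0 = 1 - rho = 1 - 42/85 = 0.5059

0.5059


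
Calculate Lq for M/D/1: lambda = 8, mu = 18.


M/D/1: Lq = rho^2 / (2*(1-rho)) where rho = 8/18; Lq = 0.18

0.18


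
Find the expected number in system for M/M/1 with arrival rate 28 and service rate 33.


rho = 28/33; L = rho/(1-rho) = 5.6

5.6


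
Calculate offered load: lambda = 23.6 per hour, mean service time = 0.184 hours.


Offered load a = lambda * E[S] = 23.6 * 0.184 = 4.34 Erlangs

4.34 Erlangs


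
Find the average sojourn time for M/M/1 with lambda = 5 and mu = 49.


W = 1/(mu - lambda) = 1/(49 - 5) = 0.0227 hours

0.0227 hours


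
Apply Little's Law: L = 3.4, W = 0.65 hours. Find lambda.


lambda = L / W = 3.4 / 0.65 = 5.23 per hour

5.23 per hour


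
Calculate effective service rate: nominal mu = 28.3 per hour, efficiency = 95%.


Effective rate = mu * efficiency = 28.3 * 0.95 = 26.89 per hour

26.89 per hour


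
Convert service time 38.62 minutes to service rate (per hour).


mu = 60 / avg_service_time = 60 / 38.62 = 1.55 per hour

1.55 per hour


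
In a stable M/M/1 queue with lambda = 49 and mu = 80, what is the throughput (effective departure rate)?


For a stable queue (lambda < mu), throughput = lambda = 49 per hour

49 per hour


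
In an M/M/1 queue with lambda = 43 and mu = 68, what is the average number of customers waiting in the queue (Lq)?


rho = 43/68; Lq = rho^2/(1-rho) = 1.09

1.09


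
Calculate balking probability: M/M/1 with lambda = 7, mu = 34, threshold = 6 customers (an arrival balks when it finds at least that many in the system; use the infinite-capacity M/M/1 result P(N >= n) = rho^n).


P(N >= 6) = rho^6 = (7/34)^6 = 0.0001

0.0001
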